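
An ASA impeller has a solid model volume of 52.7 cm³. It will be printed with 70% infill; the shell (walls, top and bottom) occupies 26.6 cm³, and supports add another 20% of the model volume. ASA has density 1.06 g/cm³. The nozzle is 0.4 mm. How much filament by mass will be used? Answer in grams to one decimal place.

58.7 g

Volume inside the shell = 52.7 − 26.6, so 26.1 cm³.
Infill deposited = 0.70 × 26.1, so 18.27 cm³.
Support = 0.20 × 52.7, so 10.54 cm³.
Total extruded = 26.6 + 18.27 + 10.54 = 55.41 cm³.
Mass = 55.41 × 1.06 = 58.7346 g.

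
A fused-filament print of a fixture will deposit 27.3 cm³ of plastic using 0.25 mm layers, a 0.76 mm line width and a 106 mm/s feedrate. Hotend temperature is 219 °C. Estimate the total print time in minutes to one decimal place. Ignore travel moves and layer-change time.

Bead cross-section = 0.25 × 0.76, so 0.19 mm².
Toolpath length = 27.3 cm³ / 0.19 mm² = 27300 / 0.19 = 143684.2 mm.
Extrusion time = 143684.2 / 106 = 1355.5 s.
Converting: 1355.5 s = 22.6 minutes.

22.6 minutes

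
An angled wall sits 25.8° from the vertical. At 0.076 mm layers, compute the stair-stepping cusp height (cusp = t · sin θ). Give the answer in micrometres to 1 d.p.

Cusp = layer height × sin(25.8°) = 0.076 × 0.4352 = 0.033075 mm = 33.1 μm.

33.1 μm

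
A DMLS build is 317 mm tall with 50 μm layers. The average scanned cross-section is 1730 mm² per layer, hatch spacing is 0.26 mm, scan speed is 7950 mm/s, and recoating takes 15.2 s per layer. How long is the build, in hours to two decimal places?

Number of layers: 317 / 0.05 → 6340 (rounded up).
Scan path per layer = 1730 / 0.26 = 6653.8 mm.
Laser time per layer = 6653.8 / 7950 = 0.837 s.
Per-layer time: 0.837 + 15.2 → 16.037 s.
6340 layers × 16.037 s/layer = 101674.58 s, i.e. 28.24 hours.

28.24 hours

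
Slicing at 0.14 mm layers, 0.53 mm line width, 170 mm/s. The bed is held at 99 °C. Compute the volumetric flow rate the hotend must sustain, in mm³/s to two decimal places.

Bead cross-section = 0.14 × 0.53, so 0.0742 mm².
Q = v·A = 170 × 0.0742 = 12.61 mm³/s.

12.61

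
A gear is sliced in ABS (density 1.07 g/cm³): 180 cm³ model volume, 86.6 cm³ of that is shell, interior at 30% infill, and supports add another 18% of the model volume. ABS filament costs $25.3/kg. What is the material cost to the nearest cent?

Interior volume: 180 − 86.6 → 93.4 cm³.
Deposited infill = 0.30 × 93.4, so 28.02 cm³.
Support = 0.18 × 180, so 32.4 cm³.
Deposited volume = 86.6 + 28.02 + 32.4 = 147.02 cm³.
Mass = 147.02 × 1.07 = 157.3114 g.
At $25.3/kg: 157.3114/1000 × 25.3 = $3.98.

$3.98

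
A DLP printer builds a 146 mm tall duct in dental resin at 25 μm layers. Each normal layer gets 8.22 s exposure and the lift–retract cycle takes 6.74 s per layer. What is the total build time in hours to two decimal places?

24.27 hours

Layer count = ceil(146 / 0.025) = 5840.
Cycle time = 8.22 + 6.74, so 14.96 s.
Build time: 5840 × 14.96 s = 87366.4 s, i.e. 24.27 hours.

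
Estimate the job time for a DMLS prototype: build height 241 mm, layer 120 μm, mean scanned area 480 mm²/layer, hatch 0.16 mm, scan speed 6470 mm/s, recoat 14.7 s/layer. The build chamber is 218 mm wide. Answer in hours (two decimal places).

8.46 hours

Layer count = ceil(241 / 0.12) = 2009.
Per-layer scan distance: 480 / 0.16 → 3000 mm.
Per-layer scan time: 3000 / 6470 → 0.4637 s.
Layer cycle: 0.4637 + 14.7 → 15.1637 s.
2009 layers × 15.1637 s/layer = 30463.8733 s, i.e. 8.46 hours.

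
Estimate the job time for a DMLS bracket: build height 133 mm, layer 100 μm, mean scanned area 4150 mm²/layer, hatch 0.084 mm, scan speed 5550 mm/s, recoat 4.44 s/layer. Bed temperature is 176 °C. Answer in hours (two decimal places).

4.93 hours

Number of layers: 133 / 0.1 → 1330 (rounded up).
Hatch length per layer = 4150 / 0.084, so 49404.8 mm.
Laser time per layer: 49404.8 / 5550 → 8.9018 s.
Per-layer time: 8.9018 + 4.44 → 13.3418 s.
1330 layers × 13.3418 s/layer = 17744.594 s, i.e. 4.93 hours.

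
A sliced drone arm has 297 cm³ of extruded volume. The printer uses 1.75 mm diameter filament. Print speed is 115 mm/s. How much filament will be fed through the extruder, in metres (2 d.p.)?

Cross-section of 1.75 mm filament: π·(1.75/2)² = 2.4053 mm².
Length = 297 cm³ / 2.4053 mm² = 297000 / 2.4053 = 123477.32 mm = 123.48 m.

123.48 m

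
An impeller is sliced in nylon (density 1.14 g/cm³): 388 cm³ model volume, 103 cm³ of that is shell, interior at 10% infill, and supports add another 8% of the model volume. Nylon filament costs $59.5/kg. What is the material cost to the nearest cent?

Interior volume: 388 − 103 → 285 cm³.
Deposited infill = 0.10 × 285 = 28.5 cm³.
Support = 0.08 × 388, so 31.04 cm³.
Total extruded = 103 + 28.5 + 31.04, so 162.54 cm³.
Mass = 162.54 × 1.14, so 185.2956 g.
At $59.5/kg: 185.2956/1000 × 59.5 = $11.03.

$11.03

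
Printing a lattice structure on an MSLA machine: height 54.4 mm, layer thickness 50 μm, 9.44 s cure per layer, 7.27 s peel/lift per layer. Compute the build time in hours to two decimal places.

5.05 hours

Number of layers: 54.4 / 0.05 → 1088 (rounded up).
Per-layer time: 9.44 + 7.27 → 16.71 s.
Total = 1088 × 16.71 = 18180.48 s = 5.05 hours.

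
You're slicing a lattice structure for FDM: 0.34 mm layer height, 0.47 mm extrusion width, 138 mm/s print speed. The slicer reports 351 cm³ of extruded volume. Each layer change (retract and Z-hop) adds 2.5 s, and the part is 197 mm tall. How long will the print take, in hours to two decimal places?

4.82 hours

Extrusion cross-section: 0.34 × 0.47 → 0.1598 mm².
Path length: 351000 mm³ / 0.1598 mm² → 2196495.6 mm.
Print-move time: 2196495.6 / 138 → 15916.6 s.
Number of layers: 197 / 0.34 → 580 (rounded up).
Z-hop total = 580 × 2.5 = 1450 s.
Total = 15916.6 + 1450 = 17366.6 s = 4.82 hours.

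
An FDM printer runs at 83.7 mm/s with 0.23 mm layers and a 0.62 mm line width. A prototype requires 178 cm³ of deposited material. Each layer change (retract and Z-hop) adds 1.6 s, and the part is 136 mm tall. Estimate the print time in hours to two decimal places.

Extrusion cross-section: 0.23 × 0.62 → 0.1426 mm².
Path length: 178000 mm³ / 0.1426 mm² → 1248246.8 mm.
Print-move time = 1248246.8 / 83.7, so 14913.3 s.
Number of layers: 136 / 0.23 → 592 (rounded up).
Z-hop total = 592 × 1.6, so 947.2 s.
Altogether 14913.3 + 947.2 = 15860.5 s, i.e. 4.41 hours.

4.41 hours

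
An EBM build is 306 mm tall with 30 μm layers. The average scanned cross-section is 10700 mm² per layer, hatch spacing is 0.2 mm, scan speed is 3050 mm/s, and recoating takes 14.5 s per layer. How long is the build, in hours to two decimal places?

90.78 hours

Layer count = ceil(306 / 0.03) = 10200.
Scan path per layer = 10700 / 0.2, so 53500 mm.
Per-layer scan time = 53500 / 3050 = 17.541 s.
Per-layer time = 17.541 + 14.5, so 32.041 s.
Build time = 10200 × 32.041 = 326818.2 s = 90.78 hours.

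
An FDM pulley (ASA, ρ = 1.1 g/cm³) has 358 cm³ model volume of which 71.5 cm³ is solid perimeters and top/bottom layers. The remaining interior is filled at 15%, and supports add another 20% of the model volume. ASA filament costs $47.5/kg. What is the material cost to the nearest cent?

Interior volume = 358 − 71.5 = 286.5 cm³.
Deposited infill: 0.15 × 286.5 → 42.975 cm³.
Support = 0.20 × 358, so 71.6 cm³.
Deposited volume = 71.5 + 42.975 + 71.6, so 186.075 cm³.
Mass: 186.075 × 1.1 → 204.6825 g.
At $47.5/kg: 204.6825/1000 × 47.5 = $9.72.

$9.72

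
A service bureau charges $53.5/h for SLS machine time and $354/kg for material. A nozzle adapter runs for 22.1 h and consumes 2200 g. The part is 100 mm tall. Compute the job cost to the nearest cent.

$1961.15

Machine-time cost = 53.5 × 22.1 = $1182.35.
Material charge = 354 × 2200/1000 = $778.80.
Job cost: 1182.35 + 778.80 = $1961.15.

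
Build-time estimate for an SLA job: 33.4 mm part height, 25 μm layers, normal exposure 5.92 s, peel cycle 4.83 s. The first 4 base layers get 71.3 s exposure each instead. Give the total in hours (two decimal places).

Layers = ⌈33.4/0.025⌉ = 1336.
Bottom layers: 4 × (71.3 + 4.83) → 304.52 s.
Normal layers = 1332 × (5.92 + 4.83), so 14319 s.
Total = 304.52 + 14319 = 14623.52 s = 4.06 hours.

4.06 hours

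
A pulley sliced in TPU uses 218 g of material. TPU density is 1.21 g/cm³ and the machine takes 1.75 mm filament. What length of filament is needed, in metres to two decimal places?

Volume = 218 g / 1.21 g·cm⁻³ = 180.1653 cm³ = 180165.3 mm³.
Filament cross-section = π × (1.75/2)² = 2.4053 mm².
L = V/A = 180165.3/2.4053 = 74903.46 mm → 74.90 m.

74.90 m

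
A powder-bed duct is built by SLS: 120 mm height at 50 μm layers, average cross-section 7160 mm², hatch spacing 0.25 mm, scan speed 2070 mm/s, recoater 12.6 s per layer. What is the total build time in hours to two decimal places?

Number of layers: 120 / 0.05 → 2400 (rounded up).
Hatch length per layer = 7160 / 0.25 = 28640 mm.
Per-layer scan time = 28640 / 2070 = 13.8357 s.
Time per layer: 13.8357 + 12.6 → 26.4357 s.
Build time = 2400 × 26.4357 = 63445.68 s = 17.62 hours.

17.62 hours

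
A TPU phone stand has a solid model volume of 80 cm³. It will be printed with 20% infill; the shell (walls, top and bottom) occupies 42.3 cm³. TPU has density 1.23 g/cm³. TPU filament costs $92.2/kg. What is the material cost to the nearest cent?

$5.65

Interior volume: 80 − 42.3 → 37.7 cm³.
Infill volume = 0.20 × 37.7 = 7.54 cm³.
Deposited volume = 42.3 + 7.54 = 49.84 cm³.
Mass: 49.84 × 1.23 → 61.3032 g.
At $92.2/kg: 61.3032/1000 × 92.2 = $5.65.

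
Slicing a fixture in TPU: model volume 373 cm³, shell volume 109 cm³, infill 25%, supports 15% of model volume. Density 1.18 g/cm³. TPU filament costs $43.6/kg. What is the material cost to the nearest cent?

$11.88

Infill region: 373 − 109 → 264 cm³.
Infill deposited: 0.25 × 264 → 66 cm³.
Support = 0.15 × 373 = 55.95 cm³.
Deposited volume = 109 + 66 + 55.95 = 230.95 cm³.
Mass = 230.95 × 1.18, so 272.521 g.
At $43.6/kg: 272.521/1000 × 43.6 = $11.88.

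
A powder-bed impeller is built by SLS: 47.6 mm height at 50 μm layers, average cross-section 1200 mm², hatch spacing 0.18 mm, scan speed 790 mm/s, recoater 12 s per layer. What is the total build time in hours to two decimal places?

Number of layers: 47.6 / 0.05 → 952 (rounded up).
Hatch length per layer = 1200 / 0.18 = 6666.7 mm.
Per-layer scan time = 6666.7 / 790 = 8.4389 s.
Layer cycle = 8.4389 + 12, so 20.4389 s.
952 layers × 20.4389 s/layer = 19457.8328 s, i.e. 5.40 hours.

5.40 hours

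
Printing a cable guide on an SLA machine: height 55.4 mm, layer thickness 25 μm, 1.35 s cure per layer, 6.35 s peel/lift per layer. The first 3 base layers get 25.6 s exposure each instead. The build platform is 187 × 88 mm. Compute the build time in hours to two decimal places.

Layers = ⌈55.4/0.025⌉ = 2216.
Bottom layers = 3 × (25.6 + 6.35), so 95.85 s.
Regular layers: 2213 × (1.35 + 6.35) → 17040.1 s.
Total = 95.85 + 17040.1 = 17135.95 s = 4.76 hours.

4.76 hours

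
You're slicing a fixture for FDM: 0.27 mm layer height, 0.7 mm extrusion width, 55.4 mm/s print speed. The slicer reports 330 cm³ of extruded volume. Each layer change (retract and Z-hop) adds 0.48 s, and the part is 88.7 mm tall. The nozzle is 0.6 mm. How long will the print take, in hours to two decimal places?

Bead cross-section = 0.27 × 0.7, so 0.189 mm².
Total extruded path = 330000/0.189 = 1746031.7 mm.
Print-move time: 1746031.7 / 55.4 → 31516.8 s.
Number of layers: 88.7 / 0.27 → 329 (rounded up).
Layer-change overhead = 329 × 0.48, so 157.92 s.
Total = 31516.8 + 157.92 = 31674.72 s = 8.80 hours.

8.80 hours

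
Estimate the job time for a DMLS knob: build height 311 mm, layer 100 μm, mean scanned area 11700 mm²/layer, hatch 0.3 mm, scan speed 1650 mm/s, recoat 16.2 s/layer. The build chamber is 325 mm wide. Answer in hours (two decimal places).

Number of layers: 311 / 0.1 → 3110 (rounded up).
Scan path per layer = 11700 / 0.3 = 39000 mm.
Scan time per layer = 39000 / 1650 = 23.6364 s.
Layer cycle = 23.6364 + 16.2 = 39.8364 s.
3110 layers × 39.8364 s/layer = 123891.204 s, i.e. 34.41 hours.

34.41 hours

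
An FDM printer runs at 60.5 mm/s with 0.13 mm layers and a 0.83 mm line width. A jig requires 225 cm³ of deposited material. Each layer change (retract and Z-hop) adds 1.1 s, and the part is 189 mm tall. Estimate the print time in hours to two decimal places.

Extrusion cross-section: 0.13 × 0.83 → 0.1079 mm².
Toolpath length = 225 cm³ / 0.1079 mm² = 225000 / 0.1079 = 2085264.1 mm.
Print-move time: 2085264.1 / 60.5 → 34467.2 s.
Layer count = ceil(189 / 0.13) = 1454.
Non-print overhead = 1454 × 1.1, so 1599.4 s.
Altogether 34467.2 + 1599.4 = 36066.6 s, i.e. 10.02 hours.

10.02 hours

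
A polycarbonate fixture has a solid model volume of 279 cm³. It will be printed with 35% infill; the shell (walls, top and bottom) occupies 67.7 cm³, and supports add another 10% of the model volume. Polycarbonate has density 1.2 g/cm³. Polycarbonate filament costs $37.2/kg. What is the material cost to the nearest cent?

$7.57

Interior volume: 279 − 67.7 → 211.3 cm³.
Deposited infill = 0.35 × 211.3 = 73.955 cm³.
Support = 0.10 × 279, so 27.9 cm³.
Deposited volume = 67.7 + 73.955 + 27.9, so 169.555 cm³.
Mass = 169.555 × 1.2 = 203.466 g.
At $37.2/kg: 203.466/1000 × 37.2 = $7.57.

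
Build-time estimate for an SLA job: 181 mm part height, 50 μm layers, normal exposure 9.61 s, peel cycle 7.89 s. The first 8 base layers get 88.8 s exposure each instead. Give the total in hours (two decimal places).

17.77 hours

Layers = ⌈181/0.05⌉ = 3620.
Burn-in layers = 8 × (88.8 + 7.89) = 773.52 s.
Normal layers = 3612 × (9.61 + 7.89) = 63210 s.
Total = 773.52 + 63210 = 63983.52 s = 17.77 hours.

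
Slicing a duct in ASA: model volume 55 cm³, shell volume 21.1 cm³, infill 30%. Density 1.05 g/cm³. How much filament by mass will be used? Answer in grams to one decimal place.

Infill region: 55 − 21.1 → 33.9 cm³.
Infill deposited = 0.30 × 33.9 = 10.17 cm³.
Total printed volume: 21.1 + 10.17 → 31.27 cm³.
Mass: 31.27 × 1.05 → 32.8335 g.

32.8 g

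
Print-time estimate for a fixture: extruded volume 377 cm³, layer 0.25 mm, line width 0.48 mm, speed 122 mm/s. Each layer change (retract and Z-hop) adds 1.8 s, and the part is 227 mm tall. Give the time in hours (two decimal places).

7.61 hours

Extrusion cross-section: 0.25 × 0.48 → 0.12 mm².
Total extruded path = 377000/0.12 = 3141666.7 mm.
Print-move time = 3141666.7 / 122, so 25751.4 s.
Number of layers: 227 / 0.25 → 908 (rounded up).
Non-print overhead = 908 × 1.8, so 1634.4 s.
Altogether 25751.4 + 1634.4 = 27385.8 s, i.e. 7.61 hours.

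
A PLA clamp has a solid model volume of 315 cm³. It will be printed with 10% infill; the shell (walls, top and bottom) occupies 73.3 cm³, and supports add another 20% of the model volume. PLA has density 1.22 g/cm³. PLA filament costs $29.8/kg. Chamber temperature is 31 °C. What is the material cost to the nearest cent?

Interior volume = 315 − 73.3 = 241.7 cm³.
Deposited infill: 0.10 × 241.7 → 24.17 cm³.
Support = 0.20 × 315 = 63 cm³.
Total printed volume = 73.3 + 24.17 + 63, so 160.47 cm³.
Mass = 160.47 × 1.22 = 195.7734 g.
Cost = 195.7734 g / 1000 × $29.8/kg = $5.83.

$5.83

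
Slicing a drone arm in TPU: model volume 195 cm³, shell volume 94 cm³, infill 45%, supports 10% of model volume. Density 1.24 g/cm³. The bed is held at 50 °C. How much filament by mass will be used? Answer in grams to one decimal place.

197.1 g

Volume inside the shell: 195 − 94 → 101 cm³.
Infill deposited: 0.45 × 101 → 45.45 cm³.
Support: 0.10 × 195 → 19.5 cm³.
Total printed volume = 94 + 45.45 + 19.5 = 158.95 cm³.
Mass: 158.95 × 1.24 → 197.098 g.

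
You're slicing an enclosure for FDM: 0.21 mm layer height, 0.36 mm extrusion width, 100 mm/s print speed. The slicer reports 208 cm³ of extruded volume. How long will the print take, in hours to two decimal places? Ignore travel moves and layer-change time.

Line area: 0.21 × 0.36 → 0.0756 mm².
Path length: 208000 mm³ / 0.0756 mm² → 2751322.8 mm.
Print-move time = 2751322.8 / 100, so 27513.2 s.
That's 27513.2 s → 7.64 hours.

7.64 hours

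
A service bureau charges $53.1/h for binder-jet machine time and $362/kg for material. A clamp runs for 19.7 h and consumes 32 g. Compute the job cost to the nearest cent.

$1057.65

Machine cost = 53.1 × 19.7, so $1046.07.
Feedstock cost: 362 × 32/1000 → $11.584.
Total = 1046.07 + 11.584 = 1057.654 ≈ $1057.65.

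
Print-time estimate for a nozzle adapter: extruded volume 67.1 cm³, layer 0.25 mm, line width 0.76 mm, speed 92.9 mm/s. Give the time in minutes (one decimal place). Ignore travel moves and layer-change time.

Line area: 0.25 × 0.76 → 0.19 mm².
Total extruded path = 67100/0.19 = 353157.9 mm.
Extrusion time = 353157.9 / 92.9, so 3801.5 s.
In the requested units: 3801.5 s = 63.4 minutes.

63.4 minutes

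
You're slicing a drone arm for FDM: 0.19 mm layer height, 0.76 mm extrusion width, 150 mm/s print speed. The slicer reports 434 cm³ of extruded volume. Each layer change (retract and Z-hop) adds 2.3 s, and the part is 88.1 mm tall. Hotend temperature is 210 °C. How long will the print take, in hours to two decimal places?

Line area = 0.19 × 0.76, so 0.1444 mm².
Toolpath length = 434 cm³ / 0.1444 mm² = 434000 / 0.1444 = 3005540.2 mm.
Print-move time = 3005540.2 / 150, so 20036.9 s.
Layers = ⌈88.1/0.19⌉ = 464.
Layer-change overhead = 464 × 2.3 = 1067.2 s.
Total = 20036.9 + 1067.2 = 21104.1 s = 5.86 hours.

5.86 hours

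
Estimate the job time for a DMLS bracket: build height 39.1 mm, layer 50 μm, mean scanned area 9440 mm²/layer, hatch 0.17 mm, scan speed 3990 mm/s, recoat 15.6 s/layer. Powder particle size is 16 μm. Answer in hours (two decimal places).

6.41 hours

Layers = ⌈39.1/0.05⌉ = 782.
Scan path per layer: 9440 / 0.17 → 55529.4 mm.
Per-layer scan time: 55529.4 / 3990 → 13.9171 s.
Time per layer = 13.9171 + 15.6 = 29.5171 s.
Total: 782 × 29.5171 s = 23082.3722 s → 6.41 hours.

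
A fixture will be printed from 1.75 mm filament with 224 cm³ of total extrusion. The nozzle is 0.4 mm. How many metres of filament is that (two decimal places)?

Cross-section of 1.75 mm filament: π·(1.75/2)² = 2.4053 mm².
Length = 224 cm³ / 2.4053 mm² = 224000 / 2.4053 = 93127.68 mm = 93.13 m.

93.13 m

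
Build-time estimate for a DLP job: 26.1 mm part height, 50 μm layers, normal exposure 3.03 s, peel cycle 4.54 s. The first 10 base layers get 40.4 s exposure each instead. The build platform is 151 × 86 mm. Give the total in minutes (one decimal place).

72.1 minutes

Number of layers: 26.1 / 0.05 → 522 (rounded up).
Bottom layers = 10 × (40.4 + 4.54), so 449.4 s.
Normal layers = 512 × (3.03 + 4.54), so 3875.84 s.
Total = 449.4 + 3875.84 = 4325.24 s = 72.1 minutes.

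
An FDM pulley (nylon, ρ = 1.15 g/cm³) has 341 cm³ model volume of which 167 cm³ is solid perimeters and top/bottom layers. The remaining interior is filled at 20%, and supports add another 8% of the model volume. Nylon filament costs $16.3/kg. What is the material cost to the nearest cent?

$4.29

Infill region = 341 − 167, so 174 cm³.
Infill deposited = 0.20 × 174, so 34.8 cm³.
Support = 0.08 × 341, so 27.28 cm³.
Total printed volume = 167 + 34.8 + 27.28 = 229.08 cm³.
Mass = 229.08 × 1.15 = 263.442 g.
At $16.3/kg: 263.442/1000 × 16.3 = $4.29.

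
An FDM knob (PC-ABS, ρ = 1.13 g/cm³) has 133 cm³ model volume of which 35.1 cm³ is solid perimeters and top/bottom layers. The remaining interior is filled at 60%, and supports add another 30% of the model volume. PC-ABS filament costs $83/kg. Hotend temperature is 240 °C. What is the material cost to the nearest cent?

Infill region: 133 − 35.1 → 97.9 cm³.
Deposited infill = 0.60 × 97.9 = 58.74 cm³.
Support = 0.30 × 133, so 39.9 cm³.
Total extruded = 35.1 + 58.74 + 39.9, so 133.74 cm³.
Mass = 133.74 × 1.13, so 151.1262 g.
At $83/kg: 151.1262/1000 × 83 = $12.54.

$12.54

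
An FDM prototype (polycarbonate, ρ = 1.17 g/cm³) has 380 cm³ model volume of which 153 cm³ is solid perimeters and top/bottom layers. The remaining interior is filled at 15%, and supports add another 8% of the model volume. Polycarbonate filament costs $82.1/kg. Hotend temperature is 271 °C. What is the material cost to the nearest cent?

$20.89

Volume inside the shell = 380 − 153 = 227 cm³.
Infill volume: 0.15 × 227 → 34.05 cm³.
Support = 0.08 × 380 = 30.4 cm³.
Total printed volume: 153 + 34.05 + 30.4 → 217.45 cm³.
Mass = 217.45 × 1.17, so 254.4165 g.
At $82.1/kg: 254.4165/1000 × 82.1 = $20.89.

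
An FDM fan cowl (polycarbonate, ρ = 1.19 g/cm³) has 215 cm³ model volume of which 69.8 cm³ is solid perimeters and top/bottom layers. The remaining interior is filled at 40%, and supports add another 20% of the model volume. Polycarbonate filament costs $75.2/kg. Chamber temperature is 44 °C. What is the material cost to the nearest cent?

$15.29

Infill region = 215 − 69.8 = 145.2 cm³.
Deposited infill = 0.40 × 145.2, so 58.08 cm³.
Support = 0.20 × 215 = 43 cm³.
Total printed volume = 69.8 + 58.08 + 43, so 170.88 cm³.
Mass = 170.88 × 1.19, so 203.3472 g.
At $75.2/kg: 203.3472/1000 × 75.2 = $15.29.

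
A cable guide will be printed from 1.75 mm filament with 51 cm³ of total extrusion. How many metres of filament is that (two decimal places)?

21.20 m

Cross-section of 1.75 mm filament: π·(1.75/2)² = 2.4053 mm².
Length = 51 cm³ / 2.4053 mm² = 51000 / 2.4053 = 21203.18 mm = 21.20 m.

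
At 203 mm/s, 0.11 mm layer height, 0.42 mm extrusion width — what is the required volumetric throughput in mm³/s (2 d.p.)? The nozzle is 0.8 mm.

Bead cross-section = 0.11 × 0.42 = 0.0462 mm².
Volumetric flow = 203 × 0.0462 = 9.38 mm³/s.

9.38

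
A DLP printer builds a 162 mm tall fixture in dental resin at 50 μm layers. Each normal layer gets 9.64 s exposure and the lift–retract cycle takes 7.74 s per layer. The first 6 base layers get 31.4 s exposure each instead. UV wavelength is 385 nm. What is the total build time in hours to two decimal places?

Layer count = ceil(162 / 0.05) = 3240.
Burn-in layers: 6 × (31.4 + 7.74) → 234.84 s.
Remaining layers: 3234 × (9.64 + 7.74) → 56206.92 s.
Sum: 234.84 + 56206.92 = 56441.76 s → 15.68 hours.

15.68 hours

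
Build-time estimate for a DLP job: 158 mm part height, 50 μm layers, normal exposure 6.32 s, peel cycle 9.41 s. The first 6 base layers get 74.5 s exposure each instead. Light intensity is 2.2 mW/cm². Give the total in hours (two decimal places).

13.92 hours

Layer count = ceil(158 / 0.05) = 3160.
Base layers = 6 × (74.5 + 9.41), so 503.46 s.
Regular layers: 3154 × (6.32 + 9.41) → 49612.42 s.
Total = 503.46 + 49612.42 = 50115.88 s = 13.92 hours.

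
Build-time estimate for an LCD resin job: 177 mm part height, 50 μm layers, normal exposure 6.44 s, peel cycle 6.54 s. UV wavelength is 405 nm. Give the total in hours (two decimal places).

Number of layers: 177 / 0.05 → 3540 (rounded up).
Cycle time = 6.44 + 6.54, so 12.98 s.
Total = 3540 × 12.98 = 45949.2 s = 12.76 hours.

12.76 hours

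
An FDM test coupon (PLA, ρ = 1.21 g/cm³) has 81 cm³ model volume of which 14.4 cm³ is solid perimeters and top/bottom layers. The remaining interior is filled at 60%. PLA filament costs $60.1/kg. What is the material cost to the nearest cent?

$3.95

Interior volume: 81 − 14.4 → 66.6 cm³.
Infill deposited: 0.60 × 66.6 → 39.96 cm³.
Deposited volume = 14.4 + 39.96 = 54.36 cm³.
Mass = 54.36 × 1.21 = 65.7756 g.
At $60.1/kg: 65.7756/1000 × 60.1 = $3.95.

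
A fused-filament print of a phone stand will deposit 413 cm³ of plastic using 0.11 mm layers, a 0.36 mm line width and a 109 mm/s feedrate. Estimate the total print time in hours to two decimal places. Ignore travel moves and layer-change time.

26.58 hours

Line area = 0.11 × 0.36 = 0.0396 mm².
Path length: 413000 mm³ / 0.0396 mm² → 10429292.9 mm.
Time extruding = 10429292.9 / 109 = 95681.6 s.
95681.6 s = 26.58 hours.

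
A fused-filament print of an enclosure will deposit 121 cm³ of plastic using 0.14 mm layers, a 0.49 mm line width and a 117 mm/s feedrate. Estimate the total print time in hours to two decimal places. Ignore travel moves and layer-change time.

Bead cross-section = 0.14 × 0.49 = 0.0686 mm².
Toolpath length = 121 cm³ / 0.0686 mm² = 121000 / 0.0686 = 1763848.4 mm.
Extrusion time = 1763848.4 / 117, so 15075.6 s.
15075.6 s = 4.19 hours.

4.19 hours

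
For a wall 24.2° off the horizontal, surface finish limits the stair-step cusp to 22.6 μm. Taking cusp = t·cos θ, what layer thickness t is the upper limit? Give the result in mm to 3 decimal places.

t = h_c / cos θ = 0.0226 / 0.9121 = 0.025 mm.

0.025 mm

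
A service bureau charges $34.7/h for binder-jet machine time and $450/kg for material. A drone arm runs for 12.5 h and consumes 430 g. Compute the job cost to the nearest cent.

$627.25

Time charge = 34.7 × 12.5, so $433.75.
Material cost: 450 × 430/1000 → $193.50.
Total = 433.75 + 193.50 = $627.25.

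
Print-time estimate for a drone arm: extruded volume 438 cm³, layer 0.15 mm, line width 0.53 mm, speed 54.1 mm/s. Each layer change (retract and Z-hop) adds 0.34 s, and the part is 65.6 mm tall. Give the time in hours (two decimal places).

Line area = 0.15 × 0.53 = 0.0795 mm².
Path length: 438000 mm³ / 0.0795 mm² → 5509434 mm.
Extrusion time = 5509434 / 54.1, so 101838 s.
Layers = ⌈65.6/0.15⌉ = 438.
Z-hop total = 438 × 0.34, so 148.92 s.
Total = 101838 + 148.92 = 101986.92 s = 28.33 hours.

28.33 hours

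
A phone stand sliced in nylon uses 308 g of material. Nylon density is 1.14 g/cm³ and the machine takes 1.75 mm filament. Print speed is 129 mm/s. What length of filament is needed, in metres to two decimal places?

112.33 m

Extruded volume: 308/1.14 = 270.1754 cm³ (270175.4 mm³).
Cross-section of 1.75 mm filament: π·(1.75/2)² = 2.4053 mm².
L = V/A = 270175.4/2.4053 = 112325.03 mm → 112.33 m.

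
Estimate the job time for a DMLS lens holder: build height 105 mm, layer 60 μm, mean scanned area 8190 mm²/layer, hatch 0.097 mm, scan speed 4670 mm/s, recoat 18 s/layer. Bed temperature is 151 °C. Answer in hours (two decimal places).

17.54 hours

Layers = ⌈105/0.06⌉ = 1750.
Scan path per layer = 8190 / 0.097 = 84433 mm.
Per-layer scan time: 84433 / 4670 → 18.0799 s.
Layer cycle: 18.0799 + 18 → 36.0799 s.
Total: 1750 × 36.0799 s = 63139.825 s → 17.54 hours.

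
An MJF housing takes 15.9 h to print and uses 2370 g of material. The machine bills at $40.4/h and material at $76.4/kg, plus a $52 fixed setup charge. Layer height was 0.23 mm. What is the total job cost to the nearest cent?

$875.43

Machine cost = 40.4 × 15.9 = $642.36.
Material charge = 76.4 × 2370/1000, so $181.068.
Adding setup: 642.36 + 181.068 + 52 → 875.428 ≈ $875.43.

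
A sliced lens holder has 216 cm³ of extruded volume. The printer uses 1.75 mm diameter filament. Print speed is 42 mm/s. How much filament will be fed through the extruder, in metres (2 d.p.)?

Cross-section of 1.75 mm filament: π·(1.75/2)² = 2.4053 mm².
Length = 216 cm³ / 2.4053 mm² = 216000 / 2.4053 = 89801.69 mm = 89.80 m.

89.80 m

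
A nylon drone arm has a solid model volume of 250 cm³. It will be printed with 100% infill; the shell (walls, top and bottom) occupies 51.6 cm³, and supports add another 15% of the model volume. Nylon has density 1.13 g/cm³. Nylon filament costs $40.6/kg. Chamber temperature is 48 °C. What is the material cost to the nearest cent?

Infill region: 250 − 51.6 → 198.4 cm³.
Deposited infill = 1.00 × 198.4 = 198.4 cm³.
Support = 0.15 × 250 = 37.5 cm³.
Deposited volume: 51.6 + 198.4 + 37.5 → 287.5 cm³.
Mass: 287.5 × 1.13 → 324.875 g.
At $40.6/kg: 324.875/1000 × 40.6 = $13.19.

$13.19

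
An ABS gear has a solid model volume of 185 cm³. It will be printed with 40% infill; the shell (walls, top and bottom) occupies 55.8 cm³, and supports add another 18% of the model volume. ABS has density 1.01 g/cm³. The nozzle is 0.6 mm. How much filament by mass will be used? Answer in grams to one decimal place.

Volume inside the shell: 185 − 55.8 → 129.2 cm³.
Infill volume = 0.40 × 129.2 = 51.68 cm³.
Support: 0.18 × 185 → 33.3 cm³.
Total extruded = 55.8 + 51.68 + 33.3, so 140.78 cm³.
Mass: 140.78 × 1.01 → 142.1878 g.

142.2 g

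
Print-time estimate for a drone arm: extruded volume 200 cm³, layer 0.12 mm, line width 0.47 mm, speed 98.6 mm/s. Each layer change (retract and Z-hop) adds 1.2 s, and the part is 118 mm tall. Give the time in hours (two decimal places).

10.32 hours

Extrusion cross-section: 0.12 × 0.47 → 0.0564 mm².
Total extruded path = 200000/0.0564 = 3546099.3 mm.
Extrusion time = 3546099.3 / 98.6 = 35964.5 s.
Number of layers: 118 / 0.12 → 984 (rounded up).
Z-hop total = 984 × 1.2 = 1180.8 s.
Altogether 35964.5 + 1180.8 = 37145.3 s, i.e. 10.32 hours.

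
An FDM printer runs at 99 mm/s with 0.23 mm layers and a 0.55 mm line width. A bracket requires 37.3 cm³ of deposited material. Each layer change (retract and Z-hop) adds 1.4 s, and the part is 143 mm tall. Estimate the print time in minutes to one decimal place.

Extrusion cross-section: 0.23 × 0.55 → 0.1265 mm².
Total extruded path = 37300/0.1265 = 294861.7 mm.
Time extruding = 294861.7 / 99 = 2978.4 s.
Layer count = ceil(143 / 0.23) = 622.
Non-print overhead: 622 × 1.4 → 870.8 s.
Total = 2978.4 + 870.8 = 3849.2 s = 64.2 minutes.

64.2 minutes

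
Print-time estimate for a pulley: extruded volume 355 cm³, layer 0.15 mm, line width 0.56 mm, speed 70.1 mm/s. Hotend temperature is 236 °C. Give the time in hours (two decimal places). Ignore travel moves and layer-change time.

16.75 hours

Bead cross-section: 0.15 × 0.56 → 0.084 mm².
Path length: 355000 mm³ / 0.084 mm² → 4226190.5 mm.
Extrusion time: 4226190.5 / 70.1 → 60288 s.
Converting: 60288 s = 16.75 hours.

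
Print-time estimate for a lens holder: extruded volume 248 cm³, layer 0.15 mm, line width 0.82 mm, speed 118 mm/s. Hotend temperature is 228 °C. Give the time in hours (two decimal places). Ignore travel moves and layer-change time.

4.75 hours

Line area: 0.15 × 0.82 → 0.123 mm².
Path length: 248000 mm³ / 0.123 mm² → 2016260.2 mm.
Print-move time = 2016260.2 / 118, so 17087 s.
In the requested units: 17087 s = 4.75 hours.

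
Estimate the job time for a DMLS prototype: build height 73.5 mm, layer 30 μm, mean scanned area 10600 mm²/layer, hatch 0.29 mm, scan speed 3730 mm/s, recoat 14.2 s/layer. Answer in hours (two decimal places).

Layers = ⌈73.5/0.03⌉ = 2450.
Scan path per layer: 10600 / 0.29 → 36551.7 mm.
Laser time per layer = 36551.7 / 3730 = 9.7994 s.
Layer cycle = 9.7994 + 14.2, so 23.9994 s.
Build time = 2450 × 23.9994 = 58798.53 s = 16.33 hours.

16.33 hours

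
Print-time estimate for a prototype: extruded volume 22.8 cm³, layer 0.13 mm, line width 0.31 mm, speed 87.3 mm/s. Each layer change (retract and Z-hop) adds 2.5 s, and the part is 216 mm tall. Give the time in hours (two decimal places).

2.95 hours

Line area: 0.13 × 0.31 → 0.0403 mm².
Path length: 22800 mm³ / 0.0403 mm² → 565756.8 mm.
Print-move time: 565756.8 / 87.3 → 6480.6 s.
Layers = ⌈216/0.13⌉ = 1662.
Non-print overhead: 1662 × 2.5 → 4155 s.
Total = 6480.6 + 4155 = 10635.6 s = 2.95 hours.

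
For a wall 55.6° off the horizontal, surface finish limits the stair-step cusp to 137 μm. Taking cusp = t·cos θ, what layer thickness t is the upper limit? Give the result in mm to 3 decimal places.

0.242 mm

cos(55.6°) = 0.5650; t_max = 0.137/0.5650 = 0.242 mm.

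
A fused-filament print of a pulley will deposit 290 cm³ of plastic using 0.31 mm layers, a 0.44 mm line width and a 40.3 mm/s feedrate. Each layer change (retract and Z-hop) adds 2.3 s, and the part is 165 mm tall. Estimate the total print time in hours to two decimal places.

15.00 hours

Bead cross-section: 0.31 × 0.44 → 0.1364 mm².
Toolpath length = 290 cm³ / 0.1364 mm² = 290000 / 0.1364 = 2126099.7 mm.
Print-move time = 2126099.7 / 40.3 = 52756.8 s.
Number of layers: 165 / 0.31 → 533 (rounded up).
Non-print overhead: 533 × 2.3 → 1225.9 s.
Altogether 52756.8 + 1225.9 = 53982.7 s, i.e. 15.00 hours.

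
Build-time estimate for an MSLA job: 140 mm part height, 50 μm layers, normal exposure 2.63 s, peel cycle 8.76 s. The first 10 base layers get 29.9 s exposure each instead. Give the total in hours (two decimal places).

Number of layers: 140 / 0.05 → 2800 (rounded up).
Base layers: 10 × (29.9 + 8.76) → 386.6 s.
Remaining layers = 2790 × (2.63 + 8.76), so 31778.1 s.
Sum: 386.6 + 31778.1 = 32164.7 s → 8.93 hours.

8.93 hours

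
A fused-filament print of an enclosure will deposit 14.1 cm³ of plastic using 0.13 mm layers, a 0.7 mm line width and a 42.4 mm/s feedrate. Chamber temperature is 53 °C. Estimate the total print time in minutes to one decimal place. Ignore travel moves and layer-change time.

60.9 minutes

Bead cross-section: 0.13 × 0.7 → 0.091 mm².
Toolpath length = 14.1 cm³ / 0.091 mm² = 14100 / 0.091 = 154945.1 mm.
Time extruding: 154945.1 / 42.4 → 3654.4 s.
Converting: 3654.4 s = 60.9 minutes.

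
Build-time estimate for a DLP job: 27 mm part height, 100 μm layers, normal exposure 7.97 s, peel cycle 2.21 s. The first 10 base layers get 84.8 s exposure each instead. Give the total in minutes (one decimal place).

Layer count = ceil(27 / 0.1) = 270.
Bottom layers: 10 × (84.8 + 2.21) → 870.1 s.
Normal layers = 260 × (7.97 + 2.21) = 2646.8 s.
Total = 870.1 + 2646.8 = 3516.9 s = 58.6 minutes.

58.6 minutes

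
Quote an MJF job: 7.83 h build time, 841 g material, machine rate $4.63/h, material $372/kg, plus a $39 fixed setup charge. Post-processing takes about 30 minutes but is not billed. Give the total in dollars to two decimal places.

Machine cost = 4.63 × 7.83, so $36.2529.
Material cost = 372 × 841/1000, so $312.852.
Total = 36.2529 + 312.852 + 39 = 388.1049 ≈ $388.10.

$388.10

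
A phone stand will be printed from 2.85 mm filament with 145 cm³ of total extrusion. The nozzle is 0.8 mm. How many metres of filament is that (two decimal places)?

A = π r² = π × 1.425² = 6.3794 mm².
L = 145000 mm³ / 6.3794 mm² = 22729.41 mm, i.e. 22.73 m.

22.73 m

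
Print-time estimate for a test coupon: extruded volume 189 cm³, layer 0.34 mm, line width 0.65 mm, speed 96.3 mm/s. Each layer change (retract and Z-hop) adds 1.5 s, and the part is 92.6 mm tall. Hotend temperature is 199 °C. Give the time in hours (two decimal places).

2.58 hours

Line area = 0.34 × 0.65 = 0.221 mm².
Toolpath length = 189 cm³ / 0.221 mm² = 189000 / 0.221 = 855203.6 mm.
Time extruding = 855203.6 / 96.3, so 8880.6 s.
Number of layers: 92.6 / 0.34 → 273 (rounded up).
Z-hop total: 273 × 1.5 → 409.5 s.
Altogether 8880.6 + 409.5 = 9290.1 s, i.e. 2.58 hours.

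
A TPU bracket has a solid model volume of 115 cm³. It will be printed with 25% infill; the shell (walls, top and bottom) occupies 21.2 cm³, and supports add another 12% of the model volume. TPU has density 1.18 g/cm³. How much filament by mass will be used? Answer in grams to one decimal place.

69.0 g

Infill region: 115 − 21.2 → 93.8 cm³.
Infill volume = 0.25 × 93.8 = 23.45 cm³.
Support: 0.12 × 115 → 13.8 cm³.
Total printed volume = 21.2 + 23.45 + 13.8, so 58.45 cm³.
Mass = 58.45 × 1.18, so 68.971 g.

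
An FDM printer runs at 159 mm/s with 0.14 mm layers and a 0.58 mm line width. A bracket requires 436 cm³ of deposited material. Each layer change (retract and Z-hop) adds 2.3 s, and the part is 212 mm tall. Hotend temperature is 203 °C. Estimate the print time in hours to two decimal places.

Line area = 0.14 × 0.58, so 0.0812 mm².
Total extruded path = 436000/0.0812 = 5369458.1 mm.
Extrusion time = 5369458.1 / 159, so 33770.2 s.
Layer count = ceil(212 / 0.14) = 1515.
Non-print overhead = 1515 × 2.3, so 3484.5 s.
Total = 33770.2 + 3484.5 = 37254.7 s = 10.35 hours.

10.35 hours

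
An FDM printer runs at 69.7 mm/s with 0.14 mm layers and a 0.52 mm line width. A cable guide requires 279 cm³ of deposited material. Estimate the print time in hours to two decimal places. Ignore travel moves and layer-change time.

15.27 hours

Bead cross-section: 0.14 × 0.52 → 0.0728 mm².
Path length: 279000 mm³ / 0.0728 mm² → 3832417.6 mm.
Time extruding = 3832417.6 / 69.7 = 54984.5 s.
In the requested units: 54984.5 s = 15.27 hours.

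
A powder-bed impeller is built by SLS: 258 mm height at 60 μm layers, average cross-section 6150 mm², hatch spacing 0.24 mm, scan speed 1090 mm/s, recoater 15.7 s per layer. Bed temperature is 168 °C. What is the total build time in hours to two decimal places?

Layers = ⌈258/0.06⌉ = 4300.
Scan path per layer = 6150 / 0.24, so 25625 mm.
Per-layer scan time: 25625 / 1090 → 23.5092 s.
Time per layer: 23.5092 + 15.7 → 39.2092 s.
Total: 4300 × 39.2092 s = 168599.56 s → 46.83 hours.

46.83 hours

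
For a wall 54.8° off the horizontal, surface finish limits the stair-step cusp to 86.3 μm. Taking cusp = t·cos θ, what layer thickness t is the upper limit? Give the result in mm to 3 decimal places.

cos(54.8°) = 0.5764; t_max = 0.0863/0.5764 = 0.150 mm.

0.150 mm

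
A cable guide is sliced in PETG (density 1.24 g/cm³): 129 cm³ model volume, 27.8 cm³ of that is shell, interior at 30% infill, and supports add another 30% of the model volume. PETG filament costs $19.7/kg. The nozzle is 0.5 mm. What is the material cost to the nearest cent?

$2.37

Volume inside the shell = 129 − 27.8, so 101.2 cm³.
Infill volume: 0.30 × 101.2 → 30.36 cm³.
Support: 0.30 × 129 → 38.7 cm³.
Total extruded: 27.8 + 30.36 + 38.7 → 96.86 cm³.
Mass = 96.86 × 1.24 = 120.1064 g.
At $19.7/kg: 120.1064/1000 × 19.7 = $2.37.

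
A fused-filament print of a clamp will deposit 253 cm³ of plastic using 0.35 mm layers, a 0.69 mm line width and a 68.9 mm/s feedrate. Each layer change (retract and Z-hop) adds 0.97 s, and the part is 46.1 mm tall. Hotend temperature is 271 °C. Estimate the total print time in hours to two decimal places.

4.26 hours

Bead cross-section = 0.35 × 0.69, so 0.2415 mm².
Path length: 253000 mm³ / 0.2415 mm² → 1047619 mm.
Print-move time: 1047619 / 68.9 → 15204.9 s.
Layer count = ceil(46.1 / 0.35) = 132.
Z-hop total = 132 × 0.97, so 128.04 s.
Total = 15204.9 + 128.04 = 15332.94 s = 4.26 hours.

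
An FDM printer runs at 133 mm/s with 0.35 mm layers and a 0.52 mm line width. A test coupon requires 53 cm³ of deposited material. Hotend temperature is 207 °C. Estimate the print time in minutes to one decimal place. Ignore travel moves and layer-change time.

Extrusion cross-section = 0.35 × 0.52 = 0.182 mm².
Toolpath length = 53 cm³ / 0.182 mm² = 53000 / 0.182 = 291208.8 mm.
Extrusion time = 291208.8 / 133 = 2189.5 s.
2189.5 s = 36.5 minutes.

36.5 minutes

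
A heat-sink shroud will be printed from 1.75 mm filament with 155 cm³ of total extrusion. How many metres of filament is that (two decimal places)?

Cross-section of 1.75 mm filament: π·(1.75/2)² = 2.4053 mm².
Length = 155 cm³ / 2.4053 mm² = 155000 / 2.4053 = 64441.03 mm = 64.44 m.

64.44 m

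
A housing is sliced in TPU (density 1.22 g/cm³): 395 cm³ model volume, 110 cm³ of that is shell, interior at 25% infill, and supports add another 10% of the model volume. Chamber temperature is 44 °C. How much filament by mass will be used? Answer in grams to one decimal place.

269.3 g

Volume inside the shell: 395 − 110 → 285 cm³.
Infill volume = 0.25 × 285, so 71.25 cm³.
Support = 0.10 × 395 = 39.5 cm³.
Deposited volume = 110 + 71.25 + 39.5, so 220.75 cm³.
Mass: 220.75 × 1.22 → 269.315 g.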